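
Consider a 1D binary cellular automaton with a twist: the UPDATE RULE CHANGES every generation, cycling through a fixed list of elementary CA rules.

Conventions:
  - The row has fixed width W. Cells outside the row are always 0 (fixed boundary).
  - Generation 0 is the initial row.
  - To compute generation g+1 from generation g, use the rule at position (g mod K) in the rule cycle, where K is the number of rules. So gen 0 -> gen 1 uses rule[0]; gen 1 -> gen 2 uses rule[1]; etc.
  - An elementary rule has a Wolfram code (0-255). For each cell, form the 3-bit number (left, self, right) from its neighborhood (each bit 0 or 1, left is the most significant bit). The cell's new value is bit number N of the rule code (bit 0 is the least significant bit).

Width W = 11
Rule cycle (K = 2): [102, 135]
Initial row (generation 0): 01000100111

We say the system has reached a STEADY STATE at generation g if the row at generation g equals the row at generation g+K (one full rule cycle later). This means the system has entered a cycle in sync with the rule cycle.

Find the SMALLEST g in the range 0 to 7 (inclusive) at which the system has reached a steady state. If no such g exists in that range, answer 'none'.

Gen 0: 01000100111
Gen 1 (rule 102): 11001101001
Gen 2 (rule 135): 00010001011
Gen 3 (rule 102): 00110011101
Gen 4 (rule 135): 11000101001
Gen 5 (rule 102): 01001111011
Gen 6 (rule 135): 11010110000
Gen 7 (rule 102): 01111010000
Gen 8 (rule 135): 10110010111
Gen 9 (rule 102): 11010111001

Answer: none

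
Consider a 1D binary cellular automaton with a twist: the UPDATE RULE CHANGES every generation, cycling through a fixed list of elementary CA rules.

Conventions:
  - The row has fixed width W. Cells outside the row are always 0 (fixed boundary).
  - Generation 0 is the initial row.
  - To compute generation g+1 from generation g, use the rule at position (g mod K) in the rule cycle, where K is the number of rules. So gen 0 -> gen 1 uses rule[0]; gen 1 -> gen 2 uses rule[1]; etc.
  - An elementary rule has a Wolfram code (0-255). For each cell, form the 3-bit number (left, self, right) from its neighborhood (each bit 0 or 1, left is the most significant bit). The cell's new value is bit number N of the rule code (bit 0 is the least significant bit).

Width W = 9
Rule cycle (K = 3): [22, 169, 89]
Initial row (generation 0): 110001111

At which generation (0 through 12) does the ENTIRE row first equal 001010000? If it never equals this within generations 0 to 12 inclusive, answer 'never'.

Gen 0: 110001111
Gen 1 (rule 22): 001010000
Gen 2 (rule 169): 100100111
Gen 3 (rule 89): 010010101
Gen 4 (rule 22): 111110101
Gen 5 (rule 169): 111101010
Gen 6 (rule 89): 100100001
Gen 7 (rule 22): 111110011
Gen 8 (rule 169): 111100010
Gen 9 (rule 89): 100111001
Gen 10 (rule 22): 111000111
Gen 11 (rule 169): 110010110
Gen 12 (rule 89): 111000111

Answer: 1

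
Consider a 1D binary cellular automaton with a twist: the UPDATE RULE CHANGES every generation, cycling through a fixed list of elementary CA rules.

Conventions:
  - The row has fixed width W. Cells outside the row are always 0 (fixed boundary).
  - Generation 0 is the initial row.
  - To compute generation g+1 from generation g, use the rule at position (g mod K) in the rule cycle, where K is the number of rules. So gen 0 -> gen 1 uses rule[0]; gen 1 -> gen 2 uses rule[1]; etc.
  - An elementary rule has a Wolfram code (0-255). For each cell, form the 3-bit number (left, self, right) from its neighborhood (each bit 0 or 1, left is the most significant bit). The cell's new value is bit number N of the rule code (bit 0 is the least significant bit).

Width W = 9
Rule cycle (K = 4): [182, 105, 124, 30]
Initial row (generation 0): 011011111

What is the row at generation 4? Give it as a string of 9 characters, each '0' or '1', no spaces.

Answer: 000110000

Derivation:
Gen 0: 011011111
Gen 1 (rule 182): 100101110
Gen 2 (rule 105): 000011010
Gen 3 (rule 124): 000011111
Gen 4 (rule 30): 000110000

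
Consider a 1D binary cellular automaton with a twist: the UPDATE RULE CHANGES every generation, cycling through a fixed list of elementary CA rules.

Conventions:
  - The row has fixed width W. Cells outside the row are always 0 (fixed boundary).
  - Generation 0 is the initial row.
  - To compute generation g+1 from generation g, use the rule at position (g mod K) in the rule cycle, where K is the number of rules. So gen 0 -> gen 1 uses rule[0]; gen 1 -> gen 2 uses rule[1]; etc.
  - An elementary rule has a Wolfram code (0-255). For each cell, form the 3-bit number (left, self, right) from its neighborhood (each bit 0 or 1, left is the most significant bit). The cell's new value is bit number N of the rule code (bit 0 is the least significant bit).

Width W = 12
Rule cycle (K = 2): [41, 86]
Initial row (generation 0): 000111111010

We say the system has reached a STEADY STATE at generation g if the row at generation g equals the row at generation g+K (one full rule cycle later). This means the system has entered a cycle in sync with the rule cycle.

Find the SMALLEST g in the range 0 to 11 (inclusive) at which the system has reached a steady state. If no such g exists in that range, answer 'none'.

Gen 0: 000111111010
Gen 1 (rule 41): 110100000100
Gen 2 (rule 86): 010110001110
Gen 3 (rule 41): 001100101000
Gen 4 (rule 86): 010111101100
Gen 5 (rule 41): 001100011001
Gen 6 (rule 86): 010110101111
Gen 7 (rule 41): 001101011000
Gen 8 (rule 86): 010101001100
Gen 9 (rule 41): 001010001001
Gen 10 (rule 86): 011011011111
Gen 11 (rule 41): 010110110000
Gen 12 (rule 86): 110010011000
Gen 13 (rule 41): 100000010011

Answer: none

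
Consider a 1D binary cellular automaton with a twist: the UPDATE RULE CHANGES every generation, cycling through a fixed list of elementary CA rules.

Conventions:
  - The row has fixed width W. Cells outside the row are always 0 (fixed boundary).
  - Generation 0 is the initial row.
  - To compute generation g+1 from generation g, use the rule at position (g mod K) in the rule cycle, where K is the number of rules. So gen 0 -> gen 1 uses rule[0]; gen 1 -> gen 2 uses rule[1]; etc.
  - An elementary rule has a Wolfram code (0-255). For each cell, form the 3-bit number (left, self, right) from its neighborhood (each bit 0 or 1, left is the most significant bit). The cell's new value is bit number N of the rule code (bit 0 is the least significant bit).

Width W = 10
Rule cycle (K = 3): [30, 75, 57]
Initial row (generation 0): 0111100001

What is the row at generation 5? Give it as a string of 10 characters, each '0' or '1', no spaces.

Answer: 0000100110

Derivation:
Gen 0: 0111100001
Gen 1 (rule 30): 1100010011
Gen 2 (rule 75): 1101100111
Gen 3 (rule 57): 1011010100
Gen 4 (rule 30): 1010010110
Gen 5 (rule 75): 0000100110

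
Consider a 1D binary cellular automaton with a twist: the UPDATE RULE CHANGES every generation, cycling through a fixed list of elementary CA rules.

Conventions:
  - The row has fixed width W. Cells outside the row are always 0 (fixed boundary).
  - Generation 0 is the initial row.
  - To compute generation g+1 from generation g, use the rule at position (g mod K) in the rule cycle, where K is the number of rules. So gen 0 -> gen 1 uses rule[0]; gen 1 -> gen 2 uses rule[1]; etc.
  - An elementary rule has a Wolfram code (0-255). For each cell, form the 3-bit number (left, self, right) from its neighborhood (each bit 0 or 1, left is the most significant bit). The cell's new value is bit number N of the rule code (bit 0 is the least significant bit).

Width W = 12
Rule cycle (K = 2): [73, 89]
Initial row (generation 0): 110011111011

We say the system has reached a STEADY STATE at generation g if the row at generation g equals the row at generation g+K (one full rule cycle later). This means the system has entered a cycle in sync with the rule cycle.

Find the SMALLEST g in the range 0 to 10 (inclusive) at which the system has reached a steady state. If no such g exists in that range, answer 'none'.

Answer: 10

Derivation:
Gen 0: 110011111011
Gen 1 (rule 73): 110010001011
Gen 2 (rule 89): 111001100011
Gen 3 (rule 73): 101001101011
Gen 4 (rule 89): 000101100011
Gen 5 (rule 73): 110001101011
Gen 6 (rule 89): 111101100011
Gen 7 (rule 73): 100101101011
Gen 8 (rule 89): 010001100011
Gen 9 (rule 73): 000101101011
Gen 10 (rule 89): 110001100011
Gen 11 (rule 73): 110101101011
Gen 12 (rule 89): 110001100011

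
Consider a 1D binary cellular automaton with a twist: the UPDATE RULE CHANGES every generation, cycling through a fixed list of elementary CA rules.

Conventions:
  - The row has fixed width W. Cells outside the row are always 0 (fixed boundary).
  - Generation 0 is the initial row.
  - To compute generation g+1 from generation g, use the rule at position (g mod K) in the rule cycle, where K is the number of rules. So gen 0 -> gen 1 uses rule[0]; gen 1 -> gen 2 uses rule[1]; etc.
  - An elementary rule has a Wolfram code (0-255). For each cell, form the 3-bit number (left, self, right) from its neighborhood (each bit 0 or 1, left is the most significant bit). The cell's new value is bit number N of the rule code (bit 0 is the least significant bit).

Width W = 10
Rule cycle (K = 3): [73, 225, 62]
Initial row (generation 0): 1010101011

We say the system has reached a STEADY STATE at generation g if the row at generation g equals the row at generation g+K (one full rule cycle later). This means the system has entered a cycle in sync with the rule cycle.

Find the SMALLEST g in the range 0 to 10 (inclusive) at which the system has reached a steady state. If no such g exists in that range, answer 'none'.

Gen 0: 1010101011
Gen 1 (rule 73): 0000000011
Gen 2 (rule 225): 1111111001
Gen 3 (rule 62): 1000000111
Gen 4 (rule 73): 0011110101
Gen 5 (rule 225): 1001111010
Gen 6 (rule 62): 1111000111
Gen 7 (rule 73): 1001010101
Gen 8 (rule 225): 0000101010
Gen 9 (rule 62): 0001111111
Gen 10 (rule 73): 1101000001
Gen 11 (rule 225): 0110011100
Gen 12 (rule 62): 1101110010
Gen 13 (rule 73): 1101010000

Answer: none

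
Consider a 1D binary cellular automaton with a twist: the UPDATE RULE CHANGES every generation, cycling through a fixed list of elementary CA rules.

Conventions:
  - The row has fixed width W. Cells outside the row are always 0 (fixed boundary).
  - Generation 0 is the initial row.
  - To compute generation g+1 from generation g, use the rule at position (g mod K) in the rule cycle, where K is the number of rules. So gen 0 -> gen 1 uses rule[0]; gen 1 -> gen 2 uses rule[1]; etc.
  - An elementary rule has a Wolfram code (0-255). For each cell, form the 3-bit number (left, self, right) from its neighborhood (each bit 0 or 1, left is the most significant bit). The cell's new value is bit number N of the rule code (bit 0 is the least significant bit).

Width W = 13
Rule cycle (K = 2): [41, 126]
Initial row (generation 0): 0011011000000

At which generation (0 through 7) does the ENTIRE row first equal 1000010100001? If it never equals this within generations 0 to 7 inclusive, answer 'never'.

Gen 0: 0011011000000
Gen 1 (rule 41): 1010110011111
Gen 2 (rule 126): 1111111110001
Gen 3 (rule 41): 1000000000100
Gen 4 (rule 126): 1100000001110
Gen 5 (rule 41): 1001111101000
Gen 6 (rule 126): 1111000111100
Gen 7 (rule 41): 1000010100001

Answer: 7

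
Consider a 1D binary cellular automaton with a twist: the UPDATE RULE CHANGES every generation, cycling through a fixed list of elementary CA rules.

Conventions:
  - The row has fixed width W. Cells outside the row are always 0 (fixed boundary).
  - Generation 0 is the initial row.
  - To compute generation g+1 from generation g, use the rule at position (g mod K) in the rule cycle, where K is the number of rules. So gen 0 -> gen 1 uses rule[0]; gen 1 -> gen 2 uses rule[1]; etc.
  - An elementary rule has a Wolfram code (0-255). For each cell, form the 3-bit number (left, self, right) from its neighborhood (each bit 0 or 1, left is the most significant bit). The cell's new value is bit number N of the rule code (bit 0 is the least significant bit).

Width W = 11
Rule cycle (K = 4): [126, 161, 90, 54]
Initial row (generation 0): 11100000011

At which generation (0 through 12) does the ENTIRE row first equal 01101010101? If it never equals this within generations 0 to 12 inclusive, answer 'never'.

Gen 0: 11100000011
Gen 1 (rule 126): 10110000111
Gen 2 (rule 161): 01000110010
Gen 3 (rule 90): 10101111101
Gen 4 (rule 54): 11110000011
Gen 5 (rule 126): 10011000111
Gen 6 (rule 161): 00000010010
Gen 7 (rule 90): 00000101101
Gen 8 (rule 54): 00001110011
Gen 9 (rule 126): 00011011111
Gen 10 (rule 161): 11000101110
Gen 11 (rule 90): 11101001011
Gen 12 (rule 54): 00011111100

Answer: never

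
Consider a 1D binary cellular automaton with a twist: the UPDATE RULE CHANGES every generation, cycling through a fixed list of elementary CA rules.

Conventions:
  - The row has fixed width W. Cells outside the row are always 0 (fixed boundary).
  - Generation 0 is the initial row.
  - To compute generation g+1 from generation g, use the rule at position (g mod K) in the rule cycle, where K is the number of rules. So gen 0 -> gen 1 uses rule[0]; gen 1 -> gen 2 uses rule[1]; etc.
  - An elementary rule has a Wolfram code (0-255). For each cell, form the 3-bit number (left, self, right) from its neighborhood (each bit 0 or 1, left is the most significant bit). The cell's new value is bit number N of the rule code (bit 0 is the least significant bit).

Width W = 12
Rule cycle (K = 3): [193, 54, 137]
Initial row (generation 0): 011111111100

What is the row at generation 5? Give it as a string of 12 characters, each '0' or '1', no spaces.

Answer: 001100000100

Derivation:
Gen 0: 011111111100
Gen 1 (rule 193): 001111111101
Gen 2 (rule 54): 010000000011
Gen 3 (rule 137): 000111111010
Gen 4 (rule 193): 110011111000
Gen 5 (rule 54): 001100000100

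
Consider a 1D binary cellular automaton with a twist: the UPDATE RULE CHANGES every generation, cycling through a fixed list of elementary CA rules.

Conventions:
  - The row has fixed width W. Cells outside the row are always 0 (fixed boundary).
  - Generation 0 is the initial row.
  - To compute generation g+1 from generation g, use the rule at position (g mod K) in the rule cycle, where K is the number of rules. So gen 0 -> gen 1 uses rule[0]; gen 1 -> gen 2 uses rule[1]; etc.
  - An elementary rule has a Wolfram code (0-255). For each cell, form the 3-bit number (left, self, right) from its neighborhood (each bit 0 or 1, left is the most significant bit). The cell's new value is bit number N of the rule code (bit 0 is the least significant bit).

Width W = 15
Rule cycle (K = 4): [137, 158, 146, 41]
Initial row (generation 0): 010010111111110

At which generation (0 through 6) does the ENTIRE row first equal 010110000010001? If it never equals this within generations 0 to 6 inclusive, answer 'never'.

Gen 0: 010010111111110
Gen 1 (rule 137): 000000111111100
Gen 2 (rule 158): 000001111111010
Gen 3 (rule 146): 000010111110001
Gen 4 (rule 41): 111001100000100
Gen 5 (rule 137): 110001001110001
Gen 6 (rule 158): 101011111101011

Answer: never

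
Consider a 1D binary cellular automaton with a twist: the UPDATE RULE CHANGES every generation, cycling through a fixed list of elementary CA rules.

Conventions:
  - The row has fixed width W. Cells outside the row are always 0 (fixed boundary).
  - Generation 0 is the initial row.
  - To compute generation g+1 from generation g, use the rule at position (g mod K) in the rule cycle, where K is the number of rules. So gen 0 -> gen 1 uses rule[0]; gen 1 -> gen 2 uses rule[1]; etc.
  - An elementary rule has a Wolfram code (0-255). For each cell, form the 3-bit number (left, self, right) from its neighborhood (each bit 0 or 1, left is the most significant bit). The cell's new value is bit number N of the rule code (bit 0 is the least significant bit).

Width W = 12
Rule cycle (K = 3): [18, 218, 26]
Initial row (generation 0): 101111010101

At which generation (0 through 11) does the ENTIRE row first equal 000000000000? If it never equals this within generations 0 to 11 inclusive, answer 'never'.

Answer: 1

Derivation:
Gen 0: 101111010101
Gen 1 (rule 18): 000000000000
Gen 2 (rule 218): 000000000000
Gen 3 (rule 26): 000000000000
Gen 4 (rule 18): 000000000000
Gen 5 (rule 218): 000000000000
Gen 6 (rule 26): 000000000000
Gen 7 (rule 18): 000000000000
Gen 8 (rule 218): 000000000000
Gen 9 (rule 26): 000000000000
Gen 10 (rule 18): 000000000000
Gen 11 (rule 218): 000000000000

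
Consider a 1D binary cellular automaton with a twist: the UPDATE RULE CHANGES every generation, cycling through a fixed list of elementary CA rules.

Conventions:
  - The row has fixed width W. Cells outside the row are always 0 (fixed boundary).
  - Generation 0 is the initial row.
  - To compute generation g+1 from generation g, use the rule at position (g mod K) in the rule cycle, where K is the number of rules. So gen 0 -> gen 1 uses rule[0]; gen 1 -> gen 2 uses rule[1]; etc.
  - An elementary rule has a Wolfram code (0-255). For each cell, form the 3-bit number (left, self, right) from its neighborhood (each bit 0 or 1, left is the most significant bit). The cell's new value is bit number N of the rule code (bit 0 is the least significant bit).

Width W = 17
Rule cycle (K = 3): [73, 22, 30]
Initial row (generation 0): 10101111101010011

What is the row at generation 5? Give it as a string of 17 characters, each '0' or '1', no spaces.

Answer: 10000110000011011

Derivation:
Gen 0: 10101111101010011
Gen 1 (rule 73): 00001000100000011
Gen 2 (rule 22): 00011101110000100
Gen 3 (rule 30): 00110001001001110
Gen 4 (rule 73): 10110100000001010
Gen 5 (rule 22): 10000110000011011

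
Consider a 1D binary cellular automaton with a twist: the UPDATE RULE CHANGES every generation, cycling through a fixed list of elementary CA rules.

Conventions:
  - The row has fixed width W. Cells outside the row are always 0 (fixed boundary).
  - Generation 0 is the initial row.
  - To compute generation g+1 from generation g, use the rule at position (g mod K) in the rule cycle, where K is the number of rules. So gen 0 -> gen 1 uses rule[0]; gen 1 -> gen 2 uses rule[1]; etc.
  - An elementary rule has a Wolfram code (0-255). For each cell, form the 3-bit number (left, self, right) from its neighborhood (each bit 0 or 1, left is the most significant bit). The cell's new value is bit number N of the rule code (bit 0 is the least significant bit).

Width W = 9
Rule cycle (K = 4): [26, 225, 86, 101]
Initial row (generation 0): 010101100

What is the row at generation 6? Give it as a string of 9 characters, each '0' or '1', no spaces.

Answer: 011000010

Derivation:
Gen 0: 010101100
Gen 1 (rule 26): 100001010
Gen 2 (rule 225): 001100100
Gen 3 (rule 86): 010111110
Gen 4 (rule 101): 011000010
Gen 5 (rule 26): 110100101
Gen 6 (rule 225): 011000010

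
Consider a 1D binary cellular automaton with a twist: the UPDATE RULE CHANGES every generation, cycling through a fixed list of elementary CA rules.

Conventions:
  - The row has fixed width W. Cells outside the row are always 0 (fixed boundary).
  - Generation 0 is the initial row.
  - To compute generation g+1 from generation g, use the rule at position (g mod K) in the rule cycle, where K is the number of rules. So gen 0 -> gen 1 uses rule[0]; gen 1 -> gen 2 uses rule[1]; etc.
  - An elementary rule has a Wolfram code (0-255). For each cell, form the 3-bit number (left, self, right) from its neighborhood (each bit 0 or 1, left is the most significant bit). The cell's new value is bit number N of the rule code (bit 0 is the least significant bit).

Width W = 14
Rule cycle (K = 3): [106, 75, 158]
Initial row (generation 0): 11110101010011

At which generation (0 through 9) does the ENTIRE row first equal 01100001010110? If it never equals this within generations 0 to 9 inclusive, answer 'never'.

Gen 0: 11110101010011
Gen 1 (rule 106): 10011010100111
Gen 2 (rule 75): 00111000001101
Gen 3 (rule 158): 01110100011001
Gen 4 (rule 106): 11011000111010
Gen 5 (rule 75): 11011011101000
Gen 6 (rule 158): 10010011001100
Gen 7 (rule 106): 00100111011100
Gen 8 (rule 75): 11001101010101
Gen 9 (rule 158): 10111001010101

Answer: never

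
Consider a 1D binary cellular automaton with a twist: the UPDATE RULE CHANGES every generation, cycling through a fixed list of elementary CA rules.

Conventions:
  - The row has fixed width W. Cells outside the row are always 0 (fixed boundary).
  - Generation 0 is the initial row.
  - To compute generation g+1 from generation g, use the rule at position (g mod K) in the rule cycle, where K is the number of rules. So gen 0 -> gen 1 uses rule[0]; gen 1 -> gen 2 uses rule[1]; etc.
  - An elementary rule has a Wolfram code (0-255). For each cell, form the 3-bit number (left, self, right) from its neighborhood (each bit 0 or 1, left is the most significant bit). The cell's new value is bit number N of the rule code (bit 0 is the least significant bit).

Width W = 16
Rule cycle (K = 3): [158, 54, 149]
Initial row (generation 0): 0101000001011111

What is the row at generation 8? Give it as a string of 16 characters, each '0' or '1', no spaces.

Answer: 0000000011110000

Derivation:
Gen 0: 0101000001011111
Gen 1 (rule 158): 1101100011011110
Gen 2 (rule 54): 0010010100100001
Gen 3 (rule 149): 1011010110111101
Gen 4 (rule 158): 1010010100111001
Gen 5 (rule 54): 1111111111000111
Gen 6 (rule 149): 0111111110110010
Gen 7 (rule 158): 1111111100101111
Gen 8 (rule 54): 0000000011110000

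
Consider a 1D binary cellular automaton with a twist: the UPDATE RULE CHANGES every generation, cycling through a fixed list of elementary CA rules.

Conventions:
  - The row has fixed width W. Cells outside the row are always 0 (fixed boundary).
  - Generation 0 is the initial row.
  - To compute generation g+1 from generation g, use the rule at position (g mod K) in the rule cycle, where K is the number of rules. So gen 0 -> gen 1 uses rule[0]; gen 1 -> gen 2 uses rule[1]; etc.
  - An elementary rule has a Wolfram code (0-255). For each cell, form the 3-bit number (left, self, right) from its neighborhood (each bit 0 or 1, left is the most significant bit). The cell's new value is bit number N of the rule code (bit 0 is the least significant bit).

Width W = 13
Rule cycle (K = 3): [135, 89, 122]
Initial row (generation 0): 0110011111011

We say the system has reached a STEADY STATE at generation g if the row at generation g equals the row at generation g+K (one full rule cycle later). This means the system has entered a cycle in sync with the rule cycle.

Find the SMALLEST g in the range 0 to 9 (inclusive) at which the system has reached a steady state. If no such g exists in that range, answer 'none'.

Gen 0: 0110011111011
Gen 1 (rule 135): 1000101110000
Gen 2 (rule 89): 0110001011111
Gen 3 (rule 122): 1111010110001
Gen 4 (rule 135): 0110010000111
Gen 5 (rule 89): 0111001110101
Gen 6 (rule 122): 1101111011010
Gen 7 (rule 135): 0000110000010
Gen 8 (rule 89): 1110111111001
Gen 9 (rule 122): 1011100001110
Gen 10 (rule 135): 1001001110100
Gen 11 (rule 89): 0100101010011
Gen 12 (rule 122): 1011010101111

Answer: none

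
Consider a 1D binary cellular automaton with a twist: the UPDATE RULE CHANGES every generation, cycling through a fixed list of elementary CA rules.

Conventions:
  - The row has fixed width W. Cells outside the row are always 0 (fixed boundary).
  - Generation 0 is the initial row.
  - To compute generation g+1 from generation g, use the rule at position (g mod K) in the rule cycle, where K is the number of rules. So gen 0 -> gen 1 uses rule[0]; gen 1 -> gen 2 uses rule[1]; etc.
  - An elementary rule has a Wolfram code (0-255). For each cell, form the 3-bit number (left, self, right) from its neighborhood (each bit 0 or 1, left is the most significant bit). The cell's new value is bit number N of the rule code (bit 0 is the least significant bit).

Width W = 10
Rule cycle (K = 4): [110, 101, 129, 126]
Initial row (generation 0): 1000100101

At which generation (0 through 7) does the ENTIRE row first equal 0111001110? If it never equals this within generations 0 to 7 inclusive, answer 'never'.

Answer: 4

Derivation:
Gen 0: 1000100101
Gen 1 (rule 110): 1001101111
Gen 2 (rule 101): 1000110001
Gen 3 (rule 129): 0010000100
Gen 4 (rule 126): 0111001110
Gen 5 (rule 110): 1101011010
Gen 6 (rule 101): 0111101110
Gen 7 (rule 129): 0011000100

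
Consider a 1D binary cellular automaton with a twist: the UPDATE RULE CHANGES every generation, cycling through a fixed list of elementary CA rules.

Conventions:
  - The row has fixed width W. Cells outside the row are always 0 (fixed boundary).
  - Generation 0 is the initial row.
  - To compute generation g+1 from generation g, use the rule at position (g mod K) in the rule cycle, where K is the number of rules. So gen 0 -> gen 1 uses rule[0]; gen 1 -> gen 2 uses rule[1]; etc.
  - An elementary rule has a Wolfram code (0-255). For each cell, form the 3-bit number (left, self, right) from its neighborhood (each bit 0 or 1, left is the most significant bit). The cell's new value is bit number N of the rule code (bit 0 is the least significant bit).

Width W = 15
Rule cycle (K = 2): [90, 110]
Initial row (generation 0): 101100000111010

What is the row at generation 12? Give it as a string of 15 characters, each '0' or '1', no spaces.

Gen 0: 101100000111010
Gen 1 (rule 90): 001110001101001
Gen 2 (rule 110): 011010011111011
Gen 3 (rule 90): 111001110001011
Gen 4 (rule 110): 101011010011111
Gen 5 (rule 90): 000011001110001
Gen 6 (rule 110): 000111011010011
Gen 7 (rule 90): 001101011001111
Gen 8 (rule 110): 011111111011001
Gen 9 (rule 90): 110000001011110
Gen 10 (rule 110): 110000011110010
Gen 11 (rule 90): 111000110011101
Gen 12 (rule 110): 101001110110111

Answer: 101001110110111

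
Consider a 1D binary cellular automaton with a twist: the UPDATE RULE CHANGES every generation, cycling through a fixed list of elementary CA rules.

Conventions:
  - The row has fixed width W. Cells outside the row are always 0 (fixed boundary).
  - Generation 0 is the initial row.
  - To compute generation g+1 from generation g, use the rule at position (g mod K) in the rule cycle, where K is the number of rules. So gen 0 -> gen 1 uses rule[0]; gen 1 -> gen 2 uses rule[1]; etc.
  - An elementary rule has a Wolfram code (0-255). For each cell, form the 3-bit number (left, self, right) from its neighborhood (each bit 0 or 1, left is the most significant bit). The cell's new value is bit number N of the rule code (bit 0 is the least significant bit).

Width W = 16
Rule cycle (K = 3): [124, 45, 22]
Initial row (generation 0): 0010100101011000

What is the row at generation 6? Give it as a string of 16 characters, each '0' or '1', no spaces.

Gen 0: 0010100101011000
Gen 1 (rule 124): 0011110111111100
Gen 2 (rule 45): 1010001100000001
Gen 3 (rule 22): 1011010010000011
Gen 4 (rule 124): 1111111011000011
Gen 5 (rule 45): 1000000110011010
Gen 6 (rule 22): 1100001001100011

Answer: 1100001001100011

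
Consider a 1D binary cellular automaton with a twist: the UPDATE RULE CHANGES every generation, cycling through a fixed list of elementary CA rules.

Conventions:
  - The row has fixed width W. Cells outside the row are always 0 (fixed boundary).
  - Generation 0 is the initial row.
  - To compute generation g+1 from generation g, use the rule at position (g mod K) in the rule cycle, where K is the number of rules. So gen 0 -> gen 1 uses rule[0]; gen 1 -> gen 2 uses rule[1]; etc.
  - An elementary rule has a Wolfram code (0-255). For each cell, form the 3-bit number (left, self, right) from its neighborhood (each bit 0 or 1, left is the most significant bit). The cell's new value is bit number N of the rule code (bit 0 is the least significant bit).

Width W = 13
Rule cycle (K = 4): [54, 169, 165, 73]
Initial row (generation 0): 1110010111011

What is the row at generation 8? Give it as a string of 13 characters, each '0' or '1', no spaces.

Gen 0: 1110010111011
Gen 1 (rule 54): 0001111000100
Gen 2 (rule 169): 1101110010001
Gen 3 (rule 165): 0010100010101
Gen 4 (rule 73): 1000001000000
Gen 5 (rule 54): 1100011100000
Gen 6 (rule 169): 1001011001111
Gen 7 (rule 165): 1001100000110
Gen 8 (rule 73): 0001101110110

Answer: 0001101110110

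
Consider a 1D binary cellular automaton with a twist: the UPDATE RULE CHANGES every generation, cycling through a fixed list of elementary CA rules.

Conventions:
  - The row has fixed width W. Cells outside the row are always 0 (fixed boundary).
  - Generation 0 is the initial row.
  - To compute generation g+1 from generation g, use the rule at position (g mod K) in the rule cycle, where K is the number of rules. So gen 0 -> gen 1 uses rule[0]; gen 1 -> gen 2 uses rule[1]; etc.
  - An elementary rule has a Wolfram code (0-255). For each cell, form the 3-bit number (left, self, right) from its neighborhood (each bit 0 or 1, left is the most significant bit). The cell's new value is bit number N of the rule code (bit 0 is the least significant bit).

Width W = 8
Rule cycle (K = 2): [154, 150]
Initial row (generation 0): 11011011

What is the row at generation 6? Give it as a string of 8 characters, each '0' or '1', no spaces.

Gen 0: 11011011
Gen 1 (rule 154): 10010010
Gen 2 (rule 150): 11111111
Gen 3 (rule 154): 11111110
Gen 4 (rule 150): 01111101
Gen 5 (rule 154): 11111000
Gen 6 (rule 150): 01110100

Answer: 01110100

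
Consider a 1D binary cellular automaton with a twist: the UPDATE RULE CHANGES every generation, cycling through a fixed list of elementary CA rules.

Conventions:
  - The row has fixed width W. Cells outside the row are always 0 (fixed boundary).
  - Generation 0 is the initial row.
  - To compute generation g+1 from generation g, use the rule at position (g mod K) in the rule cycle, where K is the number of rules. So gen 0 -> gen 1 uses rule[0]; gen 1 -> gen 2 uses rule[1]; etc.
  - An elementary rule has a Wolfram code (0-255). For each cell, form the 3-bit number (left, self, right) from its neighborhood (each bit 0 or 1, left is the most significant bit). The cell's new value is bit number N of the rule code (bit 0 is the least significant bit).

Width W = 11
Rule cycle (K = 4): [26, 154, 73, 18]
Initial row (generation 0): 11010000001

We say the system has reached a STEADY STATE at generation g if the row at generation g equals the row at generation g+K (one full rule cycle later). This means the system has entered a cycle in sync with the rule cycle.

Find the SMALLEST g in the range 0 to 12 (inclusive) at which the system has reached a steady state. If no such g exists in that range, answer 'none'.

Gen 0: 11010000001
Gen 1 (rule 26): 10001000010
Gen 2 (rule 154): 01010100101
Gen 3 (rule 73): 00000000000
Gen 4 (rule 18): 00000000000
Gen 5 (rule 26): 00000000000
Gen 6 (rule 154): 00000000000
Gen 7 (rule 73): 11111111111
Gen 8 (rule 18): 00000000000
Gen 9 (rule 26): 00000000000
Gen 10 (rule 154): 00000000000
Gen 11 (rule 73): 11111111111
Gen 12 (rule 18): 00000000000
Gen 13 (rule 26): 00000000000
Gen 14 (rule 154): 00000000000
Gen 15 (rule 73): 11111111111
Gen 16 (rule 18): 00000000000

Answer: 4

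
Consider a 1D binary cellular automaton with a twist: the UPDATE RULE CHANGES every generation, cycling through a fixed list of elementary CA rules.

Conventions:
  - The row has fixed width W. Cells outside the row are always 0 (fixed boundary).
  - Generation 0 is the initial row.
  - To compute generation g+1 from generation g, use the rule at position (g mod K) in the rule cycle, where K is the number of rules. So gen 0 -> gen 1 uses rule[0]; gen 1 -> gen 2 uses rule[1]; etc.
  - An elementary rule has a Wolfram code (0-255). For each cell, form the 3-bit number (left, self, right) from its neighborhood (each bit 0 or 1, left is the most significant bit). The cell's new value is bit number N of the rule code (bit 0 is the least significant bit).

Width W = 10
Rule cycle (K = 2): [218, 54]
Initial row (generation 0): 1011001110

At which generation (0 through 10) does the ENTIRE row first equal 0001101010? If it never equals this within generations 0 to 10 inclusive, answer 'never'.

Answer: never

Derivation:
Gen 0: 1011001110
Gen 1 (rule 218): 0011111111
Gen 2 (rule 54): 0100000000
Gen 3 (rule 218): 1010000000
Gen 4 (rule 54): 1111000000
Gen 5 (rule 218): 1111100000
Gen 6 (rule 54): 0000010000
Gen 7 (rule 218): 0000101000
Gen 8 (rule 54): 0001111100
Gen 9 (rule 218): 0011111110
Gen 10 (rule 54): 0100000001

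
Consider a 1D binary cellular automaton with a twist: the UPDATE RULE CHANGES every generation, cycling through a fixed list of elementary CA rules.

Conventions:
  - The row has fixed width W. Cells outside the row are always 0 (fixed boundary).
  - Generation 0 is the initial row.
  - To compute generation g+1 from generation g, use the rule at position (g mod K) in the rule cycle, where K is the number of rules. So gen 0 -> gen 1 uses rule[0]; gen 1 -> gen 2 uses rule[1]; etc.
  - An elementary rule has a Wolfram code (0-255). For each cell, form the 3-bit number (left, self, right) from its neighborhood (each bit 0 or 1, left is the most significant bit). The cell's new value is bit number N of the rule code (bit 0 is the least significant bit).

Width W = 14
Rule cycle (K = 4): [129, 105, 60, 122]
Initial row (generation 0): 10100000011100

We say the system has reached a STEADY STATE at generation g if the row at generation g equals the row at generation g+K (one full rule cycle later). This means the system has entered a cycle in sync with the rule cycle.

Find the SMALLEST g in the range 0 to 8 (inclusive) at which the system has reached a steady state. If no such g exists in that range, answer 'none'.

Answer: none

Derivation:
Gen 0: 10100000011100
Gen 1 (rule 129): 00001111001001
Gen 2 (rule 105): 11101001000000
Gen 3 (rule 60): 10011101100000
Gen 4 (rule 122): 01110111110000
Gen 5 (rule 129): 00100011100111
Gen 6 (rule 105): 10001010100101
Gen 7 (rule 60): 11001111110111
Gen 8 (rule 122): 11111000011101
Gen 9 (rule 129): 01110011001000
Gen 10 (rule 105): 01010011000011
Gen 11 (rule 60): 01111010100010
Gen 12 (rule 122): 11001101010101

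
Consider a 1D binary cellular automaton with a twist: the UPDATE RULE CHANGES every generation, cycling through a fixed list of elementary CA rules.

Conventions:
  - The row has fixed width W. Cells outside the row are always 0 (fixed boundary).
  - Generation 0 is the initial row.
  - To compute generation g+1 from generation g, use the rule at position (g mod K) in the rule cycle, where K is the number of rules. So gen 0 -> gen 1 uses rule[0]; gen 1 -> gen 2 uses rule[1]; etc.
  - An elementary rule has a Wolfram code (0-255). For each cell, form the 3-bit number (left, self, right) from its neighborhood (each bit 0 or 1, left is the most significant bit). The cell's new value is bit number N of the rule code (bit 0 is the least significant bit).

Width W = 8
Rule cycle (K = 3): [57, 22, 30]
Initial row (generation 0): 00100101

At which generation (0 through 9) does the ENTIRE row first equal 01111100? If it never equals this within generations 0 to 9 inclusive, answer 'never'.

Gen 0: 00100101
Gen 1 (rule 57): 10010010
Gen 2 (rule 22): 11111111
Gen 3 (rule 30): 10000000
Gen 4 (rule 57): 01111111
Gen 5 (rule 22): 10000000
Gen 6 (rule 30): 11000000
Gen 7 (rule 57): 10111111
Gen 8 (rule 22): 10000000
Gen 9 (rule 30): 11000000

Answer: never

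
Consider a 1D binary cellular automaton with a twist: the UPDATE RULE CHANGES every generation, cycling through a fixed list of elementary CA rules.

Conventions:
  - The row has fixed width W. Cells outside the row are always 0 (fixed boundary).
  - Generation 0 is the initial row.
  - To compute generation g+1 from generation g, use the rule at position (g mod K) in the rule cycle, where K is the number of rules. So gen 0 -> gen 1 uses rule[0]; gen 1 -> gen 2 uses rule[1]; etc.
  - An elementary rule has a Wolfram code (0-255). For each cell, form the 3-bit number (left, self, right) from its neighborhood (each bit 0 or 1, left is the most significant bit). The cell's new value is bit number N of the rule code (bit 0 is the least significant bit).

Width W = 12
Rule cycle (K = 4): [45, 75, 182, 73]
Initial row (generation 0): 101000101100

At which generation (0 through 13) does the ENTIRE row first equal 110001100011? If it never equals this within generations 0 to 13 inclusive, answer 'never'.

Answer: never

Derivation:
Gen 0: 101000101100
Gen 1 (rule 45): 111010111001
Gen 2 (rule 75): 101000101010
Gen 3 (rule 182): 111101111111
Gen 4 (rule 73): 100101000001
Gen 5 (rule 45): 100111011101
Gen 6 (rule 75): 001101010100
Gen 7 (rule 182): 010011111110
Gen 8 (rule 73): 000010000010
Gen 9 (rule 45): 111010111010
Gen 10 (rule 75): 101000101000
Gen 11 (rule 182): 111101111100
Gen 12 (rule 73): 100101000101
Gen 13 (rule 45): 100111010111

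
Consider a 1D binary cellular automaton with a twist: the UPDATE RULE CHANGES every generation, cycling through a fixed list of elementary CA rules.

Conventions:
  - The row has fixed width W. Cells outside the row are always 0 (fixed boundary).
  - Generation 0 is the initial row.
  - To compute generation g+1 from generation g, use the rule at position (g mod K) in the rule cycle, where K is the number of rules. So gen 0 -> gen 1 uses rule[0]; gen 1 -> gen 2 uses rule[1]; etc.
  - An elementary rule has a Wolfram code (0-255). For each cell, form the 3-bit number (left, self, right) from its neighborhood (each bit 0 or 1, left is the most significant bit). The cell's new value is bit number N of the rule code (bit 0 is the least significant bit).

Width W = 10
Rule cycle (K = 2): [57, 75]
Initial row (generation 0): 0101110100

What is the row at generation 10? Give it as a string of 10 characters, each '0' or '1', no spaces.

Answer: 1001100000

Derivation:
Gen 0: 0101110100
Gen 1 (rule 57): 0011001011
Gen 2 (rule 75): 1111010011
Gen 3 (rule 57): 1000101010
Gen 4 (rule 75): 0011000000
Gen 5 (rule 57): 1010111111
Gen 6 (rule 75): 0000100001
Gen 7 (rule 57): 1110011100
Gen 8 (rule 75): 1010110101
Gen 9 (rule 57): 0101101010
Gen 10 (rule 75): 1001100000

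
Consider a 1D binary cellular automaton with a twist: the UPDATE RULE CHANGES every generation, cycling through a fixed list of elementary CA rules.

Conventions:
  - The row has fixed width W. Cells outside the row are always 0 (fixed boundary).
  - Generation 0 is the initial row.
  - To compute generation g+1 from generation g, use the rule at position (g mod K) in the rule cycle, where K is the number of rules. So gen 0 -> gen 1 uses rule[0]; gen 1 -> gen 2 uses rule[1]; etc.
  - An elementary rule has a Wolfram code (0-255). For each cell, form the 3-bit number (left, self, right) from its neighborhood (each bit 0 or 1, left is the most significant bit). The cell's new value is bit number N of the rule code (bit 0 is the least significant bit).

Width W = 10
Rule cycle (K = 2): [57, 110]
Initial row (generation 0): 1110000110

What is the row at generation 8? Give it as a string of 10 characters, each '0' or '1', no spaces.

Gen 0: 1110000110
Gen 1 (rule 57): 1001110101
Gen 2 (rule 110): 1011011111
Gen 3 (rule 57): 0110110000
Gen 4 (rule 110): 1111110000
Gen 5 (rule 57): 1000001111
Gen 6 (rule 110): 1000011001
Gen 7 (rule 57): 0111010100
Gen 8 (rule 110): 1101111100

Answer: 1101111100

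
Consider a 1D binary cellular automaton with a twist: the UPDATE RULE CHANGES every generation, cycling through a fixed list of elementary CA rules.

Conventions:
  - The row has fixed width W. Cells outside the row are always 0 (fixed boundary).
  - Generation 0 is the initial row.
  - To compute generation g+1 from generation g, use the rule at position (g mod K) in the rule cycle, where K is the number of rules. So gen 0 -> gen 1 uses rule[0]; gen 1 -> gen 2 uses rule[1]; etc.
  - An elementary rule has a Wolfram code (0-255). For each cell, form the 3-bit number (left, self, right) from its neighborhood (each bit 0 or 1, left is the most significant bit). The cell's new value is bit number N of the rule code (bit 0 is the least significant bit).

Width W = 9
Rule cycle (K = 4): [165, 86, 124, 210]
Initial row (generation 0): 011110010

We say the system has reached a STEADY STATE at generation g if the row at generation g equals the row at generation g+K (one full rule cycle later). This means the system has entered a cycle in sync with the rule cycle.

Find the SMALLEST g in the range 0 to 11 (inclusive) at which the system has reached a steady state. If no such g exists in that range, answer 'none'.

Gen 0: 011110010
Gen 1 (rule 165): 001100010
Gen 2 (rule 86): 010110111
Gen 3 (rule 124): 011111101
Gen 4 (rule 210): 101111100
Gen 5 (rule 165): 110111001
Gen 6 (rule 86): 010001111
Gen 7 (rule 124): 011001001
Gen 8 (rule 210): 101110110
Gen 9 (rule 165): 110101000
Gen 10 (rule 86): 010101100
Gen 11 (rule 124): 011111110
Gen 12 (rule 210): 101111111
Gen 13 (rule 165): 110111110
Gen 14 (rule 86): 010000011
Gen 15 (rule 124): 011000011

Answer: none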